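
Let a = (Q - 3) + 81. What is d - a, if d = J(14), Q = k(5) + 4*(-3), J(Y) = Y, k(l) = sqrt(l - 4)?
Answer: -53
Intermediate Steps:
k(l) = sqrt(-4 + l)
Q = -11 (Q = sqrt(-4 + 5) + 4*(-3) = sqrt(1) - 12 = 1 - 12 = -11)
d = 14
a = 67 (a = (-11 - 3) + 81 = -14 + 81 = 67)
d - a = 14 - 1*67 = 14 - 67 = -53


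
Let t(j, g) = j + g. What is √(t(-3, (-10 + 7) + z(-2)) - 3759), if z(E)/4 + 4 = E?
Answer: 3*I*√421 ≈ 61.555*I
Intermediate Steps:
z(E) = -16 + 4*E
t(j, g) = g + j
√(t(-3, (-10 + 7) + z(-2)) - 3759) = √((((-10 + 7) + (-16 + 4*(-2))) - 3) - 3759) = √(((-3 + (-16 - 8)) - 3) - 3759) = √(((-3 - 24) - 3) - 3759) = √((-27 - 3) - 3759) = √(-30 - 3759) = √(-3789) = 3*I*√421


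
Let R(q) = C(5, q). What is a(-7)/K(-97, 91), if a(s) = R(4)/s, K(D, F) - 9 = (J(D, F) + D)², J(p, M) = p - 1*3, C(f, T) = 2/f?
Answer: -1/679315 ≈ -1.4721e-6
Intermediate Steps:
J(p, M) = -3 + p (J(p, M) = p - 3 = -3 + p)
R(q) = ⅖ (R(q) = 2/5 = 2*(⅕) = ⅖)
K(D, F) = 9 + (-3 + 2*D)² (K(D, F) = 9 + ((-3 + D) + D)² = 9 + (-3 + 2*D)²)
a(s) = 2/(5*s)
a(-7)/K(-97, 91) = ((⅖)/(-7))/(9 + (-3 + 2*(-97))²) = ((⅖)*(-⅐))/(9 + (-3 - 194)²) = -2/(35*(9 + (-197)²)) = -2/(35*(9 + 38809)) = -2/35/38818 = -2/35*1/38818 = -1/679315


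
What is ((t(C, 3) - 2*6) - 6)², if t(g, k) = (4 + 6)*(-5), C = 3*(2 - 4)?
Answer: 4624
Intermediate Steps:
C = -6 (C = 3*(-2) = -6)
t(g, k) = -50 (t(g, k) = 10*(-5) = -50)
((t(C, 3) - 2*6) - 6)² = ((-50 - 2*6) - 6)² = ((-50 - 12) - 6)² = (-62 - 6)² = (-68)² = 4624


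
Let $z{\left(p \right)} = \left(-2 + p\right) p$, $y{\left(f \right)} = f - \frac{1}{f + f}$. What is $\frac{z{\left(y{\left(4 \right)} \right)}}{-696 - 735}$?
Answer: $- \frac{155}{30528} \approx -0.0050773$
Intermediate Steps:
$y{\left(f \right)} = f - \frac{1}{2 f}$
$z{\left(p \right)} = p \left(-2 + p\right)$
$\frac{z{\left(y{\left(4 \right)} \right)}}{-696 - 735} = \frac{\left(4 - \frac{1}{2 \cdot 4}\right) \left(-2 + \left(4 - \frac{1}{2 \cdot 4}\right)\right)}{-696 - 735} = \frac{\left(4 - \frac{1}{8}\right) \left(-2 + \left(4 - \frac{1}{8}\right)\right)}{-1431} = - \frac{\left(4 - \frac{1}{8}\right) \left(-2 + \left(4 - \frac{1}{8}\right)\right)}{1431} = - \frac{\frac{31}{8} \left(-2 + \frac{31}{8}\right)}{1431} = - \frac{\frac{31}{8} \cdot \frac{15}{8}}{1431} = \left(- \frac{1}{1431}\right) \frac{465}{64} = - \frac{155}{30528}$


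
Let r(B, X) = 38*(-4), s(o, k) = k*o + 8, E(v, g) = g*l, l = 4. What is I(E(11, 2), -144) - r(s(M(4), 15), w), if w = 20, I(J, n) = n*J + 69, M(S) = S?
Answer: -931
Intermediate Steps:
E(v, g) = 4*g (E(v, g) = g*4 = 4*g)
I(J, n) = 69 + J*n (I(J, n) = J*n + 69 = 69 + J*n)
s(o, k) = 8 + k*o
r(B, X) = -152
I(E(11, 2), -144) - r(s(M(4), 15), w) = (69 + (4*2)*(-144)) - 1*(-152) = (69 + 8*(-144)) + 152 = (69 - 1152) + 152 = -1083 + 152 = -931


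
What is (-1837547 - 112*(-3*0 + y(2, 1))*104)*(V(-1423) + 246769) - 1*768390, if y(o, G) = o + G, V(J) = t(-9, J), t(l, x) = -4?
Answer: -462066010005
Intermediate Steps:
V(J) = -4
y(o, G) = G + o
(-1837547 - 112*(-3*0 + y(2, 1))*104)*(V(-1423) + 246769) - 1*768390 = (-1837547 - 112*(-3*0 + (1 + 2))*104)*(-4 + 246769) - 1*768390 = (-1837547 - 112*(0 + 3)*104)*246765 - 768390 = (-1837547 - 112*3*104)*246765 - 768390 = (-1837547 - 336*104)*246765 - 768390 = (-1837547 - 34944)*246765 - 768390 = -1872491*246765 - 768390 = -462065241615 - 768390 = -462066010005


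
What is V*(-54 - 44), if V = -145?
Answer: 14210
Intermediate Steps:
V*(-54 - 44) = -145*(-54 - 44) = -145*(-98) = 14210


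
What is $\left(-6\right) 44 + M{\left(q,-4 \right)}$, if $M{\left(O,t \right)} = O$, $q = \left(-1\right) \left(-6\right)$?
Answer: $-258$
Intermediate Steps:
$q = 6$
$\left(-6\right) 44 + M{\left(q,-4 \right)} = \left(-6\right) 44 + 6 = -264 + 6 = -258$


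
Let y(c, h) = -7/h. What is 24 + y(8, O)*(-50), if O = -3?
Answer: -278/3 ≈ -92.667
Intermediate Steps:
24 + y(8, O)*(-50) = 24 - 7/(-3)*(-50) = 24 - 7*(-⅓)*(-50) = 24 + (7/3)*(-50) = 24 - 350/3 = -278/3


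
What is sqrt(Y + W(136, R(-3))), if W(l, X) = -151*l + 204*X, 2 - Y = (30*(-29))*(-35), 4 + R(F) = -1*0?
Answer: 10*I*sqrt(518) ≈ 227.6*I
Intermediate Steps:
R(F) = -4 (R(F) = -4 - 1*0 = -4 + 0 = -4)
Y = -30448 (Y = 2 - 30*(-29)*(-35) = 2 - (-870)*(-35) = 2 - 1*30450 = 2 - 30450 = -30448)
sqrt(Y + W(136, R(-3))) = sqrt(-30448 + (-151*136 + 204*(-4))) = sqrt(-30448 + (-20536 - 816)) = sqrt(-30448 - 21352) = sqrt(-51800) = 10*I*sqrt(518)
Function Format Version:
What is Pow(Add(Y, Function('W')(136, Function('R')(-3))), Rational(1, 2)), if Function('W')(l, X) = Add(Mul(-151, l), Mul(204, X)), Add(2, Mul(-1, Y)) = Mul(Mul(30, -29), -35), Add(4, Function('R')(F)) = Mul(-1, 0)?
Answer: Mul(10, I, Pow(518, Rational(1, 2))) ≈ Mul(227.60, I)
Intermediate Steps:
Function('R')(F) = -4 (Function('R')(F) = Add(-4, Mul(-1, 0)) = Add(-4, 0) = -4)
Y = -30448 (Y = Add(2, Mul(-1, Mul(Mul(30, -29), -35))) = Add(2, Mul(-1, Mul(-870, -35))) = Add(2, Mul(-1, 30450)) = Add(2, -30450) = -30448)
Pow(Add(Y, Function('W')(136, Function('R')(-3))), Rational(1, 2)) = Pow(Add(-30448, Add(Mul(-151, 136), Mul(204, -4))), Rational(1, 2)) = Pow(Add(-30448, Add(-20536, -816)), Rational(1, 2)) = Pow(Add(-30448, -21352), Rational(1, 2)) = Pow(-51800, Rational(1, 2)) = Mul(10, I, Pow(518, Rational(1, 2)))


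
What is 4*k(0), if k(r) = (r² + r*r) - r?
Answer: 0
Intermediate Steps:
k(r) = -r + 2*r² (k(r) = (r² + r²) - r = 2*r² - r = -r + 2*r²)
4*k(0) = 4*(0*(-1 + 2*0)) = 4*(0*(-1 + 0)) = 4*(0*(-1)) = 4*0 = 0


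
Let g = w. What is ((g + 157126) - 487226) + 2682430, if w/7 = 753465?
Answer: 7626585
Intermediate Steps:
w = 5274255 (w = 7*753465 = 5274255)
g = 5274255
((g + 157126) - 487226) + 2682430 = ((5274255 + 157126) - 487226) + 2682430 = (5431381 - 487226) + 2682430 = 4944155 + 2682430 = 7626585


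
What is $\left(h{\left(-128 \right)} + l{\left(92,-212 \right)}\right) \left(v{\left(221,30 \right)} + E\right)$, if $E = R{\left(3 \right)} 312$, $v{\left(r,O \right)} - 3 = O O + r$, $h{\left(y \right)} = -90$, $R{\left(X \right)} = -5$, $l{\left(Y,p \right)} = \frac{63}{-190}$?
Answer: $\frac{3741534}{95} \approx 39385.0$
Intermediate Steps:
$l{\left(Y,p \right)} = - \frac{63}{190}$ ($l{\left(Y,p \right)} = 63 \left(- \frac{1}{190}\right) = - \frac{63}{190}$)
$v{\left(r,O \right)} = 3 + r + O^{2}$ ($v{\left(r,O \right)} = 3 + \left(O O + r\right) = 3 + \left(O^{2} + r\right) = 3 + \left(r + O^{2}\right) = 3 + r + O^{2}$)
$E = -1560$ ($E = \left(-5\right) 312 = -1560$)
$\left(h{\left(-128 \right)} + l{\left(92,-212 \right)}\right) \left(v{\left(221,30 \right)} + E\right) = \left(-90 - \frac{63}{190}\right) \left(\left(3 + 221 + 30^{2}\right) - 1560\right) = - \frac{17163 \left(\left(3 + 221 + 900\right) - 1560\right)}{190} = - \frac{17163 \left(1124 - 1560\right)}{190} = \left(- \frac{17163}{190}\right) \left(-436\right) = \frac{3741534}{95}$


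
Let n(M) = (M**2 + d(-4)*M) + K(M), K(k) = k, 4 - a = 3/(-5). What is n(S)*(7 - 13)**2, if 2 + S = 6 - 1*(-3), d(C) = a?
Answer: 15876/5 ≈ 3175.2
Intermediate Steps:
a = 23/5 (a = 4 - 3/(-5) = 4 - 3*(-1)/5 = 4 - 1*(-3/5) = 4 + 3/5 = 23/5 ≈ 4.6000)
d(C) = 23/5
S = 7 (S = -2 + (6 - 1*(-3)) = -2 + (6 + 3) = -2 + 9 = 7)
n(M) = M**2 + 28*M/5 (n(M) = (M**2 + 23*M/5) + M = M**2 + 28*M/5)
n(S)*(7 - 13)**2 = ((1/5)*7*(28 + 5*7))*(7 - 13)**2 = ((1/5)*7*(28 + 35))*(-6)**2 = ((1/5)*7*63)*36 = (441/5)*36 = 15876/5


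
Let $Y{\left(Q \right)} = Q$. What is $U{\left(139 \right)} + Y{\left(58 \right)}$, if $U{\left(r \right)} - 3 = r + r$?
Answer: $339$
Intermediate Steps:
$U{\left(r \right)} = 3 + 2 r$ ($U{\left(r \right)} = 3 + \left(r + r\right) = 3 + 2 r$)
$U{\left(139 \right)} + Y{\left(58 \right)} = \left(3 + 2 \cdot 139\right) + 58 = \left(3 + 278\right) + 58 = 281 + 58 = 339$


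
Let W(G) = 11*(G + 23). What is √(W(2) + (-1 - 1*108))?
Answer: √166 ≈ 12.884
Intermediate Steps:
W(G) = 253 + 11*G (W(G) = 11*(23 + G) = 253 + 11*G)
√(W(2) + (-1 - 1*108)) = √((253 + 11*2) + (-1 - 1*108)) = √((253 + 22) + (-1 - 108)) = √(275 - 109) = √166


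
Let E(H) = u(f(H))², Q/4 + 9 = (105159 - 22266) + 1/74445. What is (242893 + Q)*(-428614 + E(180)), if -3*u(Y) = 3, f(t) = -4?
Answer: -6109644993655739/24815 ≈ -2.4621e+11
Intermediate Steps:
u(Y) = -1 (u(Y) = -⅓*3 = -1)
Q = 24681197524/74445 (Q = -36 + 4*((105159 - 22266) + 1/74445) = -36 + 4*(82893 + 1/74445) = -36 + 4*(6170969386/74445) = -36 + 24683877544/74445 = 24681197524/74445 ≈ 3.3154e+5)
E(H) = 1 (E(H) = (-1)² = 1)
(242893 + Q)*(-428614 + E(180)) = (242893 + 24681197524/74445)*(-428614 + 1) = (42763366909/74445)*(-428613) = -6109644993655739/24815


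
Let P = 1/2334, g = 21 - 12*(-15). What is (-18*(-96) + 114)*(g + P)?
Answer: 144024445/389 ≈ 3.7024e+5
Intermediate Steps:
g = 201 (g = 21 + 180 = 201)
P = 1/2334 ≈ 0.00042845
(-18*(-96) + 114)*(g + P) = (-18*(-96) + 114)*(201 + 1/2334) = (1728 + 114)*(469135/2334) = 1842*(469135/2334) = 144024445/389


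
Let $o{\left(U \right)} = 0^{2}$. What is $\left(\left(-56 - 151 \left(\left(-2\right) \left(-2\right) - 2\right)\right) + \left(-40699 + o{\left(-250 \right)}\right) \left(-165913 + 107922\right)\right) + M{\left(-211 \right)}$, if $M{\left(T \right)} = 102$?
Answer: $2360175453$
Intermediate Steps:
$o{\left(U \right)} = 0$
$\left(\left(-56 - 151 \left(\left(-2\right) \left(-2\right) - 2\right)\right) + \left(-40699 + o{\left(-250 \right)}\right) \left(-165913 + 107922\right)\right) + M{\left(-211 \right)} = \left(\left(-56 - 151 \left(\left(-2\right) \left(-2\right) - 2\right)\right) + \left(-40699 + 0\right) \left(-165913 + 107922\right)\right) + 102 = \left(\left(-56 - 151 \left(4 - 2\right)\right) - -2360175709\right) + 102 = \left(\left(-56 - 302\right) + 2360175709\right) + 102 = \left(-358 + 2360175709\right) + 102 = 2360175351 + 102 = 2360175453$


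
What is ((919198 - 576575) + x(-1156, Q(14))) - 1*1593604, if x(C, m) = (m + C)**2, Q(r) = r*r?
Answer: -329381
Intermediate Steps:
Q(r) = r**2
x(C, m) = (C + m)**2
((919198 - 576575) + x(-1156, Q(14))) - 1*1593604 = ((919198 - 576575) + (-1156 + 14**2)**2) - 1*1593604 = (342623 + (-1156 + 196)**2) - 1593604 = (342623 + (-960)**2) - 1593604 = (342623 + 921600) - 1593604 = 1264223 - 1593604 = -329381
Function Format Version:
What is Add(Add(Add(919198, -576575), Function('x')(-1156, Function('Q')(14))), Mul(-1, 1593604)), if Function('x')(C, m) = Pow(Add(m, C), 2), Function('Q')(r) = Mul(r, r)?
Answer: -329381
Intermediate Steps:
Function('Q')(r) = Pow(r, 2)
Function('x')(C, m) = Pow(Add(C, m), 2)
Add(Add(Add(919198, -576575), Function('x')(-1156, Function('Q')(14))), Mul(-1, 1593604)) = Add(Add(Add(919198, -576575), Pow(Add(-1156, Pow(14, 2)), 2)), Mul(-1, 1593604)) = Add(Add(342623, Pow(Add(-1156, 196), 2)), -1593604) = Add(Add(342623, Pow(-960, 2)), -1593604) = Add(Add(342623, 921600), -1593604) = Add(1264223, -1593604) = -329381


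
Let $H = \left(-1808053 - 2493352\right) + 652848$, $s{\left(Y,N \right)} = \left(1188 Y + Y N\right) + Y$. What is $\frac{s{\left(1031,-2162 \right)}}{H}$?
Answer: $\frac{1003163}{3648557} \approx 0.27495$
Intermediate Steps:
$s{\left(Y,N \right)} = 1189 Y + N Y$ ($s{\left(Y,N \right)} = \left(1188 Y + N Y\right) + Y = 1189 Y + N Y$)
$H = -3648557$ ($H = -4301405 + 652848 = -3648557$)
$\frac{s{\left(1031,-2162 \right)}}{H} = \frac{1031 \left(1189 - 2162\right)}{-3648557} = 1031 \left(-973\right) \left(- \frac{1}{3648557}\right) = \left(-1003163\right) \left(- \frac{1}{3648557}\right) = \frac{1003163}{3648557}$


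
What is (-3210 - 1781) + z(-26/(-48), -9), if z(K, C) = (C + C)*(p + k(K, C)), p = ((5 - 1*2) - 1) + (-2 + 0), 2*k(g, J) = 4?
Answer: -5027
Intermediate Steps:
k(g, J) = 2 (k(g, J) = (½)*4 = 2)
p = 0 (p = ((5 - 2) - 1) - 2 = (3 - 1) - 2 = 2 - 2 = 0)
z(K, C) = 4*C (z(K, C) = (C + C)*(0 + 2) = (2*C)*2 = 4*C)
(-3210 - 1781) + z(-26/(-48), -9) = (-3210 - 1781) + 4*(-9) = -4991 - 36 = -5027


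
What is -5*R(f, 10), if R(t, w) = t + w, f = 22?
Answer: -160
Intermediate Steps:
-5*R(f, 10) = -5*(22 + 10) = -5*32 = -160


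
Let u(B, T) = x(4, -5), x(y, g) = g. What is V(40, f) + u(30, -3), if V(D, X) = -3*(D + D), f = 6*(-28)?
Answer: -245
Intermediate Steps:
f = -168
V(D, X) = -6*D
u(B, T) = -5
V(40, f) + u(30, -3) = -6*40 - 5 = -240 - 5 = -245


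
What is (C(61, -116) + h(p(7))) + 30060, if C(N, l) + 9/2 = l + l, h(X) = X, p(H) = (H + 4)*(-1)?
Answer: 59625/2 ≈ 29813.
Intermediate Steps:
p(H) = -4 - H (p(H) = (4 + H)*(-1) = -4 - H)
C(N, l) = -9/2 + 2*l (C(N, l) = -9/2 + (l + l) = -9/2 + 2*l)
(C(61, -116) + h(p(7))) + 30060 = ((-9/2 + 2*(-116)) + (-4 - 1*7)) + 30060 = ((-9/2 - 232) + (-4 - 7)) + 30060 = (-473/2 - 11) + 30060 = -495/2 + 30060 = 59625/2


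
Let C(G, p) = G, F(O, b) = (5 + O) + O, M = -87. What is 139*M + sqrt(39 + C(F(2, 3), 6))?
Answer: -12093 + 4*sqrt(3) ≈ -12086.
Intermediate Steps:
F(O, b) = 5 + 2*O
139*M + sqrt(39 + C(F(2, 3), 6)) = 139*(-87) + sqrt(39 + (5 + 2*2)) = -12093 + sqrt(39 + (5 + 4)) = -12093 + sqrt(39 + 9) = -12093 + sqrt(48) = -12093 + 4*sqrt(3)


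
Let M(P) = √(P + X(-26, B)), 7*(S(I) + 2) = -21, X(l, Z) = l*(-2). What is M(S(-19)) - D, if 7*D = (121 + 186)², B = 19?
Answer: -94249/7 + √47 ≈ -13457.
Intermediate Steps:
X(l, Z) = -2*l
S(I) = -5 (S(I) = -2 + (⅐)*(-21) = -2 - 3 = -5)
D = 94249/7 (D = (121 + 186)²/7 = (⅐)*307² = (⅐)*94249 = 94249/7 ≈ 13464.)
M(P) = √(52 + P) (M(P) = √(P - 2*(-26)) = √(P + 52) = √(52 + P))
M(S(-19)) - D = √(52 - 5) - 1*94249/7 = √47 - 94249/7 = -94249/7 + √47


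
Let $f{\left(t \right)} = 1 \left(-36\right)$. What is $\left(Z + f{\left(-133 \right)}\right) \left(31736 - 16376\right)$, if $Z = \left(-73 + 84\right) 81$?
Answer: $13132800$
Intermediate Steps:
$f{\left(t \right)} = -36$
$Z = 891$ ($Z = 11 \cdot 81 = 891$)
$\left(Z + f{\left(-133 \right)}\right) \left(31736 - 16376\right) = \left(891 - 36\right) \left(31736 - 16376\right) = 855 \cdot 15360 = 13132800$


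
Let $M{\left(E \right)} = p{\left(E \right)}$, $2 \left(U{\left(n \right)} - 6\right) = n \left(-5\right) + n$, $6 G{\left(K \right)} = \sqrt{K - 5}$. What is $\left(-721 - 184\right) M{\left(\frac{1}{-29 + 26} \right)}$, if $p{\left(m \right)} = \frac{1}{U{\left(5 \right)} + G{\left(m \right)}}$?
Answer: $\frac{24435}{109} + \frac{2715 i \sqrt{3}}{218} \approx 224.17 + 21.571 i$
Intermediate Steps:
$G{\left(K \right)} = \frac{\sqrt{-5 + K}}{6}$ ($G{\left(K \right)} = \frac{\sqrt{K - 5}}{6} = \frac{\sqrt{-5 + K}}{6}$)
$U{\left(n \right)} = 6 - 2 n$ ($U{\left(n \right)} = 6 + \frac{n \left(-5\right) + n}{2} = 6 + \frac{- 5 n + n}{2} = 6 + \frac{\left(-4\right) n}{2} = 6 - 2 n$)
$p{\left(m \right)} = \frac{1}{-4 + \frac{\sqrt{-5 + m}}{6}}$ ($p{\left(m \right)} = \frac{1}{\left(6 - 10\right) + \frac{\sqrt{-5 + m}}{6}} = \frac{1}{-4 + \frac{\sqrt{-5 + m}}{6}}$)
$M{\left(E \right)} = \frac{6}{-24 + \sqrt{-5 + E}}$
$\left(-721 - 184\right) M{\left(\frac{1}{-29 + 26} \right)} = \left(-721 - 184\right) \frac{6}{-24 + \sqrt{-5 + \frac{1}{-29 + 26}}} = - 905 \frac{6}{-24 + \sqrt{-5 + \frac{1}{-3}}} = - 905 \frac{6}{-24 + \sqrt{-5 - \frac{1}{3}}} = - 905 \frac{6}{-24 + \sqrt{- \frac{16}{3}}} = - 905 \frac{6}{-24 + \frac{4 i \sqrt{3}}{3}} = - \frac{5430}{-24 + \frac{4 i \sqrt{3}}{3}}$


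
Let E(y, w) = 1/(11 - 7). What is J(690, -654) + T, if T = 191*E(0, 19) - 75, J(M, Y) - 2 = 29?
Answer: 15/4 ≈ 3.7500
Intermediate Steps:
E(y, w) = 1/4
J(M, Y) = 31 (J(M, Y) = 2 + 29 = 31)
T = -109/4 (T = 191*(1/4) - 75 = 191/4 - 75 = -109/4 ≈ -27.250)
J(690, -654) + T = 31 - 109/4 = 15/4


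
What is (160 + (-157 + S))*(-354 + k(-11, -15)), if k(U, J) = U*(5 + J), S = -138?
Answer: 32940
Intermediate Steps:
(160 + (-157 + S))*(-354 + k(-11, -15)) = (160 + (-157 - 138))*(-354 - 11*(5 - 15)) = (160 - 295)*(-354 - 11*(-10)) = -135*(-354 + 110) = -135*(-244) = 32940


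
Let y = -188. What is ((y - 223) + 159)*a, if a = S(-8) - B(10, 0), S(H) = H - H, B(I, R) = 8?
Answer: 2016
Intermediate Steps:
S(H) = 0
a = -8 (a = 0 - 1*8 = 0 - 8 = -8)
((y - 223) + 159)*a = ((-188 - 223) + 159)*(-8) = (-411 + 159)*(-8) = -252*(-8) = 2016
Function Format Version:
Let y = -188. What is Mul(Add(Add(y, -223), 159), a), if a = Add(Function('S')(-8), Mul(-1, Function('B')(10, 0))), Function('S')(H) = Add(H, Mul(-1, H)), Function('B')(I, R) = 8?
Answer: 2016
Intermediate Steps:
Function('S')(H) = 0
a = -8 (a = Add(0, Mul(-1, 8)) = Add(0, -8) = -8)
Mul(Add(Add(y, -223), 159), a) = Mul(Add(Add(-188, -223), 159), -8) = Mul(Add(-411, 159), -8) = Mul(-252, -8) = 2016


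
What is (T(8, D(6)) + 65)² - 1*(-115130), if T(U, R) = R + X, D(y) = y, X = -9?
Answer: 118974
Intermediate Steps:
T(U, R) = -9 + R (T(U, R) = R - 9 = -9 + R)
(T(8, D(6)) + 65)² - 1*(-115130) = ((-9 + 6) + 65)² - 1*(-115130) = (-3 + 65)² + 115130 = 62² + 115130 = 3844 + 115130 = 118974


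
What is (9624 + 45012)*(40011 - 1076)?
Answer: 2127252660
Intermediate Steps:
(9624 + 45012)*(40011 - 1076) = 54636*38935 = 2127252660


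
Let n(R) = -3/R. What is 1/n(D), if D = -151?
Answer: 151/3 ≈ 50.333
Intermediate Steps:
1/n(D) = 1/(-3/(-151)) = 1/(-3*(-1/151)) = 1/(3/151) = 151/3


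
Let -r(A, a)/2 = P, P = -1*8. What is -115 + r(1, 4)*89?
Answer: 1309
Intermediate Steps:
P = -8
r(A, a) = 16 (r(A, a) = -2*(-8) = 16)
-115 + r(1, 4)*89 = -115 + 16*89 = -115 + 1424 = 1309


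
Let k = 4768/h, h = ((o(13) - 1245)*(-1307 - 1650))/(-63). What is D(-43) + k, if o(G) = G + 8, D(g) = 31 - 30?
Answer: 46097/50269 ≈ 0.91701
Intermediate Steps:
D(g) = 1
o(G) = 8 + G
h = -402152/7 (h = (((8 + 13) - 1245)*(-1307 - 1650))/(-63) = ((21 - 1245)*(-2957))*(-1/63) = -1224*(-2957)*(-1/63) = 3619368*(-1/63) = -402152/7 ≈ -57450.)
k = -4172/50269 (k = 4768/(-402152/7) = 4768*(-7/402152) = -4172/50269 ≈ -0.082994)
D(-43) + k = 1 - 4172/50269 = 46097/50269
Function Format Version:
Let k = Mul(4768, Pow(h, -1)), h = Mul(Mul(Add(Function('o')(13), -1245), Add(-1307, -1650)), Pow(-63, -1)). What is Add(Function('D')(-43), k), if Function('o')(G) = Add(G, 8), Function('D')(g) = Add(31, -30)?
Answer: Rational(46097, 50269) ≈ 0.91701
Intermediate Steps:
Function('D')(g) = 1
Function('o')(G) = Add(8, G)
h = Rational(-402152, 7) (h = Mul(Mul(Add(Add(8, 13), -1245), Add(-1307, -1650)), Pow(-63, -1)) = Mul(Mul(Add(21, -1245), -2957), Rational(-1, 63)) = Mul(Mul(-1224, -2957), Rational(-1, 63)) = Mul(3619368, Rational(-1, 63)) = Rational(-402152, 7) ≈ -57450.)
k = Rational(-4172, 50269) (k = Mul(4768, Pow(Rational(-402152, 7), -1)) = Mul(4768, Rational(-7, 402152)) = Rational(-4172, 50269) ≈ -0.082994)
Add(Function('D')(-43), k) = Add(1, Rational(-4172, 50269)) = Rational(46097, 50269)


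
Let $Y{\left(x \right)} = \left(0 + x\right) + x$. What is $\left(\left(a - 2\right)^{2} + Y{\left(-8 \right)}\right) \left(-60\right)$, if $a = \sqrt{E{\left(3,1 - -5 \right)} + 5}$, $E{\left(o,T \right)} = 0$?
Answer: $420 + 240 \sqrt{5} \approx 956.66$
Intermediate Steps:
$a = \sqrt{5}$ ($a = \sqrt{0 + 5} = \sqrt{5} \approx 2.2361$)
$Y{\left(x \right)} = 2 x$ ($Y{\left(x \right)} = x + x = 2 x$)
$\left(\left(a - 2\right)^{2} + Y{\left(-8 \right)}\right) \left(-60\right) = \left(\left(\sqrt{5} - 2\right)^{2} + 2 \left(-8\right)\right) \left(-60\right) = \left(\left(-2 + \sqrt{5}\right)^{2} - 16\right) \left(-60\right) = \left(-16 + \left(-2 + \sqrt{5}\right)^{2}\right) \left(-60\right) = 960 - 60 \left(-2 + \sqrt{5}\right)^{2}$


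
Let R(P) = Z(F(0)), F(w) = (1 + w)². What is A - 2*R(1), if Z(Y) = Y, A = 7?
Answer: 5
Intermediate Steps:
R(P) = 1 (R(P) = (1 + 0)² = 1² = 1)
A - 2*R(1) = 7 - 2*1 = 7 - 2 = 5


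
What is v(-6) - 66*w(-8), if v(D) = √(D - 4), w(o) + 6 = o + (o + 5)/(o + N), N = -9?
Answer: 15510/17 + I*√10 ≈ 912.35 + 3.1623*I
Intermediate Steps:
w(o) = -6 + o + (5 + o)/(-9 + o) (w(o) = -6 + (o + (o + 5)/(o - 9)) = -6 + (o + (5 + o)/(-9 + o)) = -6 + o + (5 + o)/(-9 + o))
v(D) = √(-4 + D)
v(-6) - 66*w(-8) = √(-4 - 6) - 66*(59 + (-8)² - 14*(-8))/(-9 - 8) = √(-10) - 66*(59 + 64 + 112)/(-17) = I*√10 - (-66)*235/17 = I*√10 - 66*(-235/17) = I*√10 + 15510/17 = 15510/17 + I*√10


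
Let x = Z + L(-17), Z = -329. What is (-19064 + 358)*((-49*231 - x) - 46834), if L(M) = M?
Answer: 1081337742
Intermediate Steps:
x = -346 (x = -329 - 17 = -346)
(-19064 + 358)*((-49*231 - x) - 46834) = (-19064 + 358)*((-49*231 - 1*(-346)) - 46834) = -18706*((-11319 + 346) - 46834) = -18706*(-10973 - 46834) = -18706*(-57807) = 1081337742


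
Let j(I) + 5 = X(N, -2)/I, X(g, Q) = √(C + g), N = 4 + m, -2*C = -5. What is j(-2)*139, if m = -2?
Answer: -695 - 417*√2/4 ≈ -842.43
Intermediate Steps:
C = 5/2 (C = -½*(-5) = 5/2 ≈ 2.5000)
N = 2 (N = 4 - 2 = 2)
X(g, Q) = √(5/2 + g)
j(I) = -5 + 3*√2/(2*I) (j(I) = -5 + (√(10 + 4*2)/2)/I = -5 + (√(10 + 8)/2)/I = -5 + (√18/2)/I = -5 + ((3*√2)/2)/I = -5 + (3*√2/2)/I = -5 + 3*√2/(2*I))
j(-2)*139 = (-5 + (3/2)*√2/(-2))*139 = (-5 + (3/2)*√2*(-½))*139 = (-5 - 3*√2/4)*139 = -695 - 417*√2/4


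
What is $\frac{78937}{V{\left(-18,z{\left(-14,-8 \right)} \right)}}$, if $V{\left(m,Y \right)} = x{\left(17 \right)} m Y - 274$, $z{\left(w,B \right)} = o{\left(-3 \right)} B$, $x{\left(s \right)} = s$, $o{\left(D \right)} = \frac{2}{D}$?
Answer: $- \frac{78937}{1906} \approx -41.415$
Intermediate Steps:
$z{\left(w,B \right)} = - \frac{2 B}{3}$ ($z{\left(w,B \right)} = \frac{2}{-3} B = 2 \left(- \frac{1}{3}\right) B = - \frac{2 B}{3}$)
$V{\left(m,Y \right)} = -274 + 17 Y m$ ($V{\left(m,Y \right)} = 17 m Y - 274 = 17 Y m - 274 = -274 + 17 Y m$)
$\frac{78937}{V{\left(-18,z{\left(-14,-8 \right)} \right)}} = \frac{78937}{-274 + 17 \left(\left(- \frac{2}{3}\right) \left(-8\right)\right) \left(-18\right)} = \frac{78937}{-274 + 17 \cdot \frac{16}{3} \left(-18\right)} = \frac{78937}{-274 - 1632} = \frac{78937}{-1906} = 78937 \left(- \frac{1}{1906}\right) = - \frac{78937}{1906}$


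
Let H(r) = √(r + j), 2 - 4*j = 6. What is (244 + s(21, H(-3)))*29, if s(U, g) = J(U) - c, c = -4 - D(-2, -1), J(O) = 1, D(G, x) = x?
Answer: 7192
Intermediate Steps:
j = -1 (j = ½ - ¼*6 = ½ - 3/2 = -1)
c = -3 (c = -4 - 1*(-1) = -4 + 1 = -3)
H(r) = √(-1 + r) (H(r) = √(r - 1) = √(-1 + r))
s(U, g) = 4 (s(U, g) = 1 - 1*(-3) = 1 + 3 = 4)
(244 + s(21, H(-3)))*29 = (244 + 4)*29 = 248*29 = 7192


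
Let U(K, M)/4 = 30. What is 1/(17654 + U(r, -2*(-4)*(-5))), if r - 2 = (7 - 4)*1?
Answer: 1/17774 ≈ 5.6262e-5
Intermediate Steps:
r = 5 (r = 2 + (7 - 4)*1 = 2 + 3*1 = 2 + 3 = 5)
U(K, M) = 120 (U(K, M) = 4*30 = 120)
1/(17654 + U(r, -2*(-4)*(-5))) = 1/(17654 + 120) = 1/17774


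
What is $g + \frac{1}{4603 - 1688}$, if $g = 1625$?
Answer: $\frac{4736876}{2915} \approx 1625.0$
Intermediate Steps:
$g + \frac{1}{4603 - 1688} = 1625 + \frac{1}{4603 - 1688} = 1625 + \frac{1}{2915} = \frac{4736876}{2915}$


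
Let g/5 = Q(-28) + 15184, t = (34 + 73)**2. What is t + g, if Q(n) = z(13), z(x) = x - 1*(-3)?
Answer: 87449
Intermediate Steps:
z(x) = 3 + x (z(x) = x + 3 = 3 + x)
Q(n) = 16 (Q(n) = 3 + 13 = 16)
t = 11449 (t = 107**2 = 11449)
g = 76000 (g = 5*(16 + 15184) = 5*15200 = 76000)
t + g = 11449 + 76000 = 87449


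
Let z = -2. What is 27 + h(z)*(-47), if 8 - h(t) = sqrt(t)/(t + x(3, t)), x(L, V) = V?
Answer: -349 - 47*I*sqrt(2)/4 ≈ -349.0 - 16.617*I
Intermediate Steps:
h(t) = 8 - 1/(2*sqrt(t)) (h(t) = 8 - sqrt(t)/(t + t) = 8 - sqrt(t)/(2*t) = 8 - 1/(2*t)*sqrt(t) = 8 - 1/(2*sqrt(t)))
27 + h(z)*(-47) = 27 + (8 - (-1)*I*sqrt(2)/4)*(-47) = 27 + (8 + I*sqrt(2)/4)*(-47) = 27 + (-376 - 47*I*sqrt(2)/4) = -349 - 47*I*sqrt(2)/4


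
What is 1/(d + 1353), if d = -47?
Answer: 1/1306 ≈ 0.00076570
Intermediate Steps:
1/(d + 1353) = 1/(-47 + 1353) = 1/1306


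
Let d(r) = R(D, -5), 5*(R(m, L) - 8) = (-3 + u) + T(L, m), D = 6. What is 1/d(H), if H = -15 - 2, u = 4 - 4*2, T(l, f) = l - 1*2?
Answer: 5/26 ≈ 0.19231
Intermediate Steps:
T(l, f) = -2 + l (T(l, f) = l - 2 = -2 + l)
u = -4 (u = 4 - 8 = -4)
H = -17
R(m, L) = 31/5 + L/5 (R(m, L) = 8 + ((-3 - 4) + (-2 + L))/5 = 8 + (-7 + (-2 + L))/5 = 8 + (-9 + L)/5 = 8 + (-9/5 + L/5) = 31/5 + L/5)
d(r) = 26/5 (d(r) = 31/5 + (1/5)*(-5) = 31/5 - 1 = 26/5)
1/d(H) = 1/(26/5) = 5/26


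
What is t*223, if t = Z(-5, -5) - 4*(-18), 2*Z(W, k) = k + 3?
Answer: 15833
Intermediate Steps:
Z(W, k) = 3/2 + k/2 (Z(W, k) = (k + 3)/2 = (3 + k)/2 = 3/2 + k/2)
t = 71 (t = (3/2 + (1/2)*(-5)) - 4*(-18) = (3/2 - 5/2) + 72 = -1 + 72 = 71)
t*223 = 71*223 = 15833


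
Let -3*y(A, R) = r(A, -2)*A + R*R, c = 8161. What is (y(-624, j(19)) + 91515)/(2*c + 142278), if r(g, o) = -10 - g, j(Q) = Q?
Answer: 16433/11895 ≈ 1.3815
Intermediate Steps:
y(A, R) = -R²/3 - A*(-10 - A)/3 (y(A, R) = -((-10 - A)*A + R*R)/3 = -(A*(-10 - A) + R²)/3 = -(R² + A*(-10 - A))/3 = -R²/3 - A*(-10 - A)/3)
(y(-624, j(19)) + 91515)/(2*c + 142278) = ((-⅓*19² + (⅓)*(-624)*(10 - 624)) + 91515)/(2*8161 + 142278) = ((-⅓*361 + (⅓)*(-624)*(-614)) + 91515)/(16322 + 142278) = ((-361/3 + 127712) + 91515)/158600 = (382775/3 + 91515)*(1/158600) = (657320/3)*(1/158600) = 16433/11895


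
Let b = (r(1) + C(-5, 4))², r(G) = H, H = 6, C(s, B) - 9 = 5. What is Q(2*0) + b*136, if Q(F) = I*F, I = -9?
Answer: 54400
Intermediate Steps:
C(s, B) = 14 (C(s, B) = 9 + 5 = 14)
Q(F) = -9*F
r(G) = 6
b = 400 (b = (6 + 14)² = 20² = 400)
Q(2*0) + b*136 = -18*0 + 400*136 = -9*0 + 54400 = 0 + 54400 = 54400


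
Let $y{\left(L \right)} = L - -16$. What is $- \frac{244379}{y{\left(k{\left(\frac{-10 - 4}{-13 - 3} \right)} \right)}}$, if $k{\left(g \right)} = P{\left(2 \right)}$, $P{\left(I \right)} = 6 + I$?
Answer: $- \frac{244379}{24} \approx -10182.0$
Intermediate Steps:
$k{\left(g \right)} = 8$ ($k{\left(g \right)} = 6 + 2 = 8$)
$y{\left(L \right)} = 16 + L$ ($y{\left(L \right)} = L + 16 = 16 + L$)
$- \frac{244379}{y{\left(k{\left(\frac{-10 - 4}{-13 - 3} \right)} \right)}} = - \frac{244379}{16 + 8} = - \frac{244379}{24}$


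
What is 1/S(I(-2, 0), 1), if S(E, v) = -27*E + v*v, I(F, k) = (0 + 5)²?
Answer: -1/674 ≈ -0.0014837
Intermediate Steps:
I(F, k) = 25 (I(F, k) = 5² = 25)
S(E, v) = v² - 27*E (S(E, v) = -27*E + v² = v² - 27*E)
1/S(I(-2, 0), 1) = 1/(1² - 27*25) = 1/(1 - 675) = 1/(-674) = -1/674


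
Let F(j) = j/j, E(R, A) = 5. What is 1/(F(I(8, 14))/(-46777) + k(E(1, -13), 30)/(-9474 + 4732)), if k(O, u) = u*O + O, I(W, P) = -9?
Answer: -221816534/7255177 ≈ -30.574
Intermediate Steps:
F(j) = 1
k(O, u) = O + O*u (k(O, u) = O*u + O = O + O*u)
1/(F(I(8, 14))/(-46777) + k(E(1, -13), 30)/(-9474 + 4732)) = 1/(1/(-46777) + (5*(1 + 30))/(-9474 + 4732)) = 1/(1*(-1/46777) + (5*31)/(-4742)) = 1/(-1/46777 + 155*(-1/4742)) = 1/(-1/46777 - 155/4742) = 1/(-7255177/221816534) = -221816534/7255177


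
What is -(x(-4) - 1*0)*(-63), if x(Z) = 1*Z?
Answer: -252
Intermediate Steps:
x(Z) = Z
-(x(-4) - 1*0)*(-63) = -(-4 - 1*0)*(-63) = -(-4 + 0)*(-63) = -1*(-4)*(-63) = 4*(-63) = -252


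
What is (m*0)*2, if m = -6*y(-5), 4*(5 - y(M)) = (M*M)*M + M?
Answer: 0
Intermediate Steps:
y(M) = 5 - M/4 - M**3/4 (y(M) = 5 - ((M*M)*M + M)/4 = 5 - (M**2*M + M)/4 = 5 - (M**3 + M)/4 = 5 - (M + M**3)/4 = 5 + (-M/4 - M**3/4) = 5 - M/4 - M**3/4)
m = -225 (m = -6*(5 - 1/4*(-5) - 1/4*(-5)**3) = -6*(5 + 5/4 - 1/4*(-125)) = -6*(5 + 5/4 + 125/4) = -6*75/2 = -225)
(m*0)*2 = -225*0*2 = 0*2 = 0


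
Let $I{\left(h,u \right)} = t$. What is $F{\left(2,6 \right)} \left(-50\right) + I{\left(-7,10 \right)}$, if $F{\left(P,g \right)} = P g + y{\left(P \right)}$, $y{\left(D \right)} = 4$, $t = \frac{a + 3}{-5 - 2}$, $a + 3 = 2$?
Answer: $- \frac{5602}{7} \approx -800.29$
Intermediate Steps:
$a = -1$ ($a = -3 + 2 = -1$)
$t = - \frac{2}{7}$ ($t = \frac{-1 + 3}{-5 - 2} = \frac{2}{-7} = 2 \left(- \frac{1}{7}\right) = - \frac{2}{7} \approx -0.28571$)
$I{\left(h,u \right)} = - \frac{2}{7}$
$F{\left(P,g \right)} = 4 + P g$ ($F{\left(P,g \right)} = P g + 4 = 4 + P g$)
$F{\left(2,6 \right)} \left(-50\right) + I{\left(-7,10 \right)} = \left(4 + 2 \cdot 6\right) \left(-50\right) - \frac{2}{7} = \left(4 + 12\right) \left(-50\right) - \frac{2}{7} = 16 \left(-50\right) - \frac{2}{7} = -800 - \frac{2}{7} = - \frac{5602}{7}$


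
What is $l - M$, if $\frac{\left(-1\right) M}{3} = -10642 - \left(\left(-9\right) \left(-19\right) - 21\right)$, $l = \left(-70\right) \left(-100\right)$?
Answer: $-25376$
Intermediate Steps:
$l = 7000$
$M = 32376$ ($M = - 3 \left(-10642 - \left(\left(-9\right) \left(-19\right) - 21\right)\right) = - 3 \left(-10642 - \left(171 - 21\right)\right) = - 3 \left(-10642 - 150\right) = \left(-3\right) \left(-10792\right) = 32376$)
$l - M = 7000 - 32376 = -25376$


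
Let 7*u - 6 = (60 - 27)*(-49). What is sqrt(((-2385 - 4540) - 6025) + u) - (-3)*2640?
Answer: 7920 + I*sqrt(645827)/7 ≈ 7920.0 + 114.8*I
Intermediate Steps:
u = -1611/7 (u = 6/7 + ((60 - 27)*(-49))/7 = 6/7 + (33*(-49))/7 = 6/7 + (1/7)*(-1617) = 6/7 - 231 = -1611/7 ≈ -230.14)
sqrt(((-2385 - 4540) - 6025) + u) - (-3)*2640 = sqrt(((-2385 - 4540) - 6025) - 1611/7) - (-3)*2640 = sqrt((-6925 - 6025) - 1611/7) - 1*(-7920) = sqrt(-12950 - 1611/7) + 7920 = sqrt(-92261/7) + 7920 = I*sqrt(645827)/7 + 7920 = 7920 + I*sqrt(645827)/7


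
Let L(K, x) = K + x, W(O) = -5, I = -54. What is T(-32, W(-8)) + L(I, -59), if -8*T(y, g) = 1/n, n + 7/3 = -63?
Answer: -177181/1568 ≈ -113.00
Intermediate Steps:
n = -196/3 (n = -7/3 - 63 = -196/3 ≈ -65.333)
T(y, g) = 3/1568 (T(y, g) = -1/(8*(-196/3)) = -1/8*(-3/196) = 3/1568)
T(-32, W(-8)) + L(I, -59) = 3/1568 + (-54 - 59) = 3/1568 - 113 = -177181/1568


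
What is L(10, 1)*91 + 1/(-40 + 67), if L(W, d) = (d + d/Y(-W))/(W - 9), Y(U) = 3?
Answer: 3277/27 ≈ 121.37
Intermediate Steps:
L(W, d) = 4*d/(3*(-9 + W)) (L(W, d) = (d + d/3)/(W - 9) = (d + d*(1/3))/(-9 + W) = (d + d/3)/(-9 + W) = (4*d/3)/(-9 + W) = 4*d/(3*(-9 + W)))
L(10, 1)*91 + 1/(-40 + 67) = ((4/3)*1/(-9 + 10))*91 + 1/(-40 + 67) = ((4/3)*1/1)*91 + 1/27 = ((4/3)*1*1)*91 + 1/27 = (4/3)*91 + 1/27 = 364/3 + 1/27 = 3277/27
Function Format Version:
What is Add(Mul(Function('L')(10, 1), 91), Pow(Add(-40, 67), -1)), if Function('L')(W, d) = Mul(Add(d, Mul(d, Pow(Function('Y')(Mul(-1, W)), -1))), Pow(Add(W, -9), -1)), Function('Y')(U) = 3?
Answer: Rational(3277, 27) ≈ 121.37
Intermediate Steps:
Function('L')(W, d) = Mul(Rational(4, 3), d, Pow(Add(-9, W), -1)) (Function('L')(W, d) = Mul(Add(d, Mul(d, Pow(3, -1))), Pow(Add(W, -9), -1)) = Mul(Add(d, Mul(d, Rational(1, 3))), Pow(Add(-9, W), -1)) = Mul(Add(d, Mul(Rational(1, 3), d)), Pow(Add(-9, W), -1)) = Mul(Mul(Rational(4, 3), d), Pow(Add(-9, W), -1)) = Mul(Rational(4, 3), d, Pow(Add(-9, W), -1)))
Add(Mul(Function('L')(10, 1), 91), Pow(Add(-40, 67), -1)) = Add(Mul(Mul(Rational(4, 3), 1, Pow(Add(-9, 10), -1)), 91), Pow(Add(-40, 67), -1)) = Add(Mul(Mul(Rational(4, 3), 1, Pow(1, -1)), 91), Pow(27, -1)) = Add(Mul(Mul(Rational(4, 3), 1, 1), 91), Rational(1, 27)) = Add(Mul(Rational(4, 3), 91), Rational(1, 27)) = Add(Rational(364, 3), Rational(1, 27)) = Rational(3277, 27)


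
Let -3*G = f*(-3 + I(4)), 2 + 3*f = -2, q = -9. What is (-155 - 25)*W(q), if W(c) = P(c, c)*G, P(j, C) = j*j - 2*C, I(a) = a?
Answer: -7920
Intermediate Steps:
f = -4/3 (f = -⅔ + (⅓)*(-2) = -⅔ - ⅔ = -4/3 ≈ -1.3333)
P(j, C) = j² - 2*C
G = 4/9 (G = -(-4)*(-3 + 4)/9 = -(-4)/9 = -⅓*(-4/3) = 4/9 ≈ 0.44444)
W(c) = -8*c/9 + 4*c²/9 (W(c) = (c² - 2*c)*(4/9) = -8*c/9 + 4*c²/9)
(-155 - 25)*W(q) = (-155 - 25)*((4/9)*(-9)*(-2 - 9)) = -80*(-9)*(-11) = -180*44 = -7920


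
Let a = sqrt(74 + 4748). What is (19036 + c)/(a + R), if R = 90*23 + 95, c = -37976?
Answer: -41005100/4682403 + 18940*sqrt(4822)/4682403 ≈ -8.4764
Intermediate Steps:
a = sqrt(4822) ≈ 69.441
R = 2165 (R = 2070 + 95 = 2165)
(19036 + c)/(a + R) = (19036 - 37976)/(sqrt(4822) + 2165) = -18940/(2165 + sqrt(4822))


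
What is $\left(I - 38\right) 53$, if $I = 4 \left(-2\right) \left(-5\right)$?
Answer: $106$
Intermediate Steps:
$I = 40$ ($I = \left(-8\right) \left(-5\right) = 40$)
$\left(I - 38\right) 53 = \left(40 - 38\right) 53 = 2 \cdot 53 = 106$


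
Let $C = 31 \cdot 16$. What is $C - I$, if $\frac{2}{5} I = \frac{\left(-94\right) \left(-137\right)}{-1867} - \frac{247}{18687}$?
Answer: $\frac{35815081643}{69777258} \approx 513.28$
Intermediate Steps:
$C = 496$
$I = - \frac{1205561675}{69777258}$ ($I = \frac{5 \left(\frac{\left(-94\right) \left(-137\right)}{-1867} - \frac{247}{18687}\right)}{2} = \frac{5 \left(12878 \left(- \frac{1}{1867}\right) - \frac{247}{18687}\right)}{2} = \frac{5 \left(- \frac{12878}{1867} - \frac{247}{18687}\right)}{2} = \frac{5}{2} \left(- \frac{241112335}{34888629}\right) = - \frac{1205561675}{69777258} \approx -17.277$)
$C - I = 496 - - \frac{1205561675}{69777258} = 496 + \frac{1205561675}{69777258} = \frac{35815081643}{69777258}$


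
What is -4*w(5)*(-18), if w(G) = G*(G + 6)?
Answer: 3960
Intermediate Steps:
w(G) = G*(6 + G)
-4*w(5)*(-18) = -20*(6 + 5)*(-18) = -20*11*(-18) = -4*55*(-18) = -220*(-18) = 3960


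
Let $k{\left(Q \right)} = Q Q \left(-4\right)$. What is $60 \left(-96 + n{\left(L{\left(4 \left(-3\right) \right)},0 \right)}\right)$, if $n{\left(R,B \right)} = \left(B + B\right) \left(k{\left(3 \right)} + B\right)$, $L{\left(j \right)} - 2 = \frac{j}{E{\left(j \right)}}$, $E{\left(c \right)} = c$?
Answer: $-5760$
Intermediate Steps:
$k{\left(Q \right)} = - 4 Q^{2}$ ($k{\left(Q \right)} = Q^{2} \left(-4\right) = - 4 Q^{2}$)
$L{\left(j \right)} = 3$ ($L{\left(j \right)} = 2 + \frac{j}{j} = 2 + 1 = 3$)
$n{\left(R,B \right)} = 2 B \left(-36 + B\right)$ ($n{\left(R,B \right)} = \left(B + B\right) \left(- 4 \cdot 3^{2} + B\right) = 2 B \left(\left(-4\right) 9 + B\right) = 2 B \left(-36 + B\right)$)
$60 \left(-96 + n{\left(L{\left(4 \left(-3\right) \right)},0 \right)}\right) = 60 \left(-96 + 2 \cdot 0 \left(-36 + 0\right)\right) = 60 \left(-96 + 2 \cdot 0 \left(-36\right)\right) = 60 \left(-96 + 0\right) = 60 \left(-96\right) = -5760$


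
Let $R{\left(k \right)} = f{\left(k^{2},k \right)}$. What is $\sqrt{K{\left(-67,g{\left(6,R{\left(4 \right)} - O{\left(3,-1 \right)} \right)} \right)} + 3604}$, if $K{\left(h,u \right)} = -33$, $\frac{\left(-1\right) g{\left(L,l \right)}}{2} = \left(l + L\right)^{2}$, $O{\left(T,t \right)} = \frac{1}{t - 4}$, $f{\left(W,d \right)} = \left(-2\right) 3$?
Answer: $\sqrt{3571} \approx 59.758$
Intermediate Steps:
$f{\left(W,d \right)} = -6$
$O{\left(T,t \right)} = \frac{1}{-4 + t}$
$R{\left(k \right)} = -6$
$g{\left(L,l \right)} = - 2 \left(L + l\right)^{2}$ ($g{\left(L,l \right)} = - 2 \left(l + L\right)^{2} = - 2 \left(L + l\right)^{2}$)
$\sqrt{K{\left(-67,g{\left(6,R{\left(4 \right)} - O{\left(3,-1 \right)} \right)} \right)} + 3604} = \sqrt{-33 + 3604} = \sqrt{3571}$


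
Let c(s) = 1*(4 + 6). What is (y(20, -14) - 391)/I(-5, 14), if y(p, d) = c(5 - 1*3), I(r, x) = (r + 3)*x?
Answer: 381/28 ≈ 13.607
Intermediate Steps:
I(r, x) = x*(3 + r) (I(r, x) = (3 + r)*x = x*(3 + r))
c(s) = 10 (c(s) = 1*10 = 10)
y(p, d) = 10
(y(20, -14) - 391)/I(-5, 14) = (10 - 391)/((14*(3 - 5))) = -381/(14*(-2)) = -381/(-28) = -381*(-1/28) = 381/28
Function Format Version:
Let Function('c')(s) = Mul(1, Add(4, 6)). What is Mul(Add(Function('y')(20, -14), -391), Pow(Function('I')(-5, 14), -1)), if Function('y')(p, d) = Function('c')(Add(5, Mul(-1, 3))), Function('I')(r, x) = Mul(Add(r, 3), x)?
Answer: Rational(381, 28) ≈ 13.607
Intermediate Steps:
Function('I')(r, x) = Mul(x, Add(3, r)) (Function('I')(r, x) = Mul(Add(3, r), x) = Mul(x, Add(3, r)))
Function('c')(s) = 10 (Function('c')(s) = Mul(1, 10) = 10)
Function('y')(p, d) = 10
Mul(Add(Function('y')(20, -14), -391), Pow(Function('I')(-5, 14), -1)) = Mul(Add(10, -391), Pow(Mul(14, Add(3, -5)), -1)) = Mul(-381, Pow(Mul(14, -2), -1)) = Mul(-381, Pow(-28, -1)) = Mul(-381, Rational(-1, 28)) = Rational(381, 28)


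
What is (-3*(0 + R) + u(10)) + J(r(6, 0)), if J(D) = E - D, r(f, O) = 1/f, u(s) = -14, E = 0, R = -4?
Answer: -13/6 ≈ -2.1667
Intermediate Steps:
J(D) = -D (J(D) = 0 - D = -D)
(-3*(0 + R) + u(10)) + J(r(6, 0)) = (-3*(0 - 4) - 14) - 1/6 = (-3*(-4) - 14) - 1*1/6 = (12 - 14) - 1/6 = -2 - 1/6 = -13/6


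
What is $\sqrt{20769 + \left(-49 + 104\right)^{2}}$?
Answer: $\sqrt{23794} \approx 154.25$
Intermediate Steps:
$\sqrt{20769 + \left(-49 + 104\right)^{2}} = \sqrt{20769 + 55^{2}} = \sqrt{20769 + 3025} = \sqrt{23794}$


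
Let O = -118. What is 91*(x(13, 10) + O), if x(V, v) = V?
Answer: -9555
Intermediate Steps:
91*(x(13, 10) + O) = 91*(13 - 118) = 91*(-105) = -9555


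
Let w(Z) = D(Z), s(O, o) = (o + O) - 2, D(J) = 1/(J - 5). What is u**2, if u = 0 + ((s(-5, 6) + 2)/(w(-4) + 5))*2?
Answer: 81/484 ≈ 0.16736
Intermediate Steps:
D(J) = 1/(-5 + J)
s(O, o) = -2 + O + o (s(O, o) = (O + o) - 2 = -2 + O + o)
w(Z) = 1/(-5 + Z)
u = 9/22 (u = 0 + (((-2 - 5 + 6) + 2)/(1/(-5 - 4) + 5))*2 = 0 + ((-1 + 2)/(1/(-9) + 5))*2 = 0 + (1/(-1/9 + 5))*2 = 0 + (1/(44/9))*2 = 0 + (1*(9/44))*2 = 0 + (9/44)*2 = 0 + 9/22 = 9/22 ≈ 0.40909)
u**2 = (9/22)**2 = 81/484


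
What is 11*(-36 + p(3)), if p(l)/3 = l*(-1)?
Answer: -495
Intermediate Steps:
p(l) = -3*l (p(l) = 3*(l*(-1)) = 3*(-l) = -3*l)
11*(-36 + p(3)) = 11*(-36 - 3*3) = 11*(-36 - 9) = 11*(-45) = -495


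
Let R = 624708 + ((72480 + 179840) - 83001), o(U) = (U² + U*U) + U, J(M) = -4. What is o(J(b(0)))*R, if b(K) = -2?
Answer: 22232756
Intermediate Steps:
o(U) = U + 2*U² (o(U) = (U² + U²) + U = 2*U² + U = U + 2*U²)
R = 794027 (R = 624708 + (252320 - 83001) = 624708 + 169319 = 794027)
o(J(b(0)))*R = -4*(1 + 2*(-4))*794027 = -4*(1 - 8)*794027 = -4*(-7)*794027 = 28*794027 = 22232756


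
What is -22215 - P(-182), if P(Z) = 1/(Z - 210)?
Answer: -8708279/392 ≈ -22215.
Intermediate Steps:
P(Z) = 1/(-210 + Z)
-22215 - P(-182) = -22215 - 1/(-210 - 182) = -22215 - 1/(-392) = -22215 - 1*(-1/392) = -22215 + 1/392 = -8708279/392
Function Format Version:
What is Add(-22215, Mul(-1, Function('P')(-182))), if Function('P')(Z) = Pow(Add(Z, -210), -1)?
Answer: Rational(-8708279, 392) ≈ -22215.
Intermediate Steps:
Function('P')(Z) = Pow(Add(-210, Z), -1)
Add(-22215, Mul(-1, Function('P')(-182))) = Add(-22215, Mul(-1, Pow(Add(-210, -182), -1))) = Add(-22215, Mul(-1, Pow(-392, -1))) = Add(-22215, Mul(-1, Rational(-1, 392))) = Add(-22215, Rational(1, 392)) = Rational(-8708279, 392)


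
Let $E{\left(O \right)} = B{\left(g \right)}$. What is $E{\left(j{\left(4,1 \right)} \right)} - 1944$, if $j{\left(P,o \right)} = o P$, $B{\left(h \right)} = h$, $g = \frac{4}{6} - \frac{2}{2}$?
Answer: $- \frac{5833}{3} \approx -1944.3$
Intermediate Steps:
$g = - \frac{1}{3}$ ($g = 4 \cdot \frac{1}{6} - 1 = \frac{2}{3} - 1 = - \frac{1}{3} \approx -0.33333$)
$j{\left(P,o \right)} = P o$
$E{\left(O \right)} = - \frac{1}{3}$
$E{\left(j{\left(4,1 \right)} \right)} - 1944 = - \frac{1}{3} - 1944 = - \frac{5833}{3}$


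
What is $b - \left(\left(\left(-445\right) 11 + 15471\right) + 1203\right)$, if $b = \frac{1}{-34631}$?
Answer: $- \frac{407918550}{34631} \approx -11779.0$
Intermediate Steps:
$b = - \frac{1}{34631} \approx -2.8876 \cdot 10^{-5}$
$b - \left(\left(\left(-445\right) 11 + 15471\right) + 1203\right) = - \frac{1}{34631} - \left(\left(\left(-445\right) 11 + 15471\right) + 1203\right) = - \frac{1}{34631} - \left(\left(-4895 + 15471\right) + 1203\right) = - \frac{1}{34631} - \left(10576 + 1203\right) = - \frac{1}{34631} - 11779 = - \frac{407918550}{34631}$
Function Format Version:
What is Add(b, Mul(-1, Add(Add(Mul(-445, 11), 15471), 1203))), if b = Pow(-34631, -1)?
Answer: Rational(-407918550, 34631) ≈ -11779.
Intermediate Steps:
b = Rational(-1, 34631) ≈ -2.8876e-5
Add(b, Mul(-1, Add(Add(Mul(-445, 11), 15471), 1203))) = Add(Rational(-1, 34631), Mul(-1, Add(Add(Mul(-445, 11), 15471), 1203))) = Add(Rational(-1, 34631), Mul(-1, Add(Add(-4895, 15471), 1203))) = Add(Rational(-1, 34631), Mul(-1, Add(10576, 1203))) = Add(Rational(-1, 34631), Mul(-1, 11779)) = Add(Rational(-1, 34631), -11779) = Rational(-407918550, 34631)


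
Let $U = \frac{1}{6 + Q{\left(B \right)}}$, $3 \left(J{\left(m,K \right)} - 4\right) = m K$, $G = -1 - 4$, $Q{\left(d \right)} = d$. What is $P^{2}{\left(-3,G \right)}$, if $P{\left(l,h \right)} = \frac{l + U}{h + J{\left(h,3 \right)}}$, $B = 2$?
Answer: $\frac{529}{2304} \approx 0.2296$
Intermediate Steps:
$G = -5$ ($G = -1 - 4 = -5$)
$J{\left(m,K \right)} = 4 + \frac{K m}{3}$ ($J{\left(m,K \right)} = 4 + \frac{m K}{3} = 4 + \frac{K m}{3}$)
$U = \frac{1}{8}$ ($U = \frac{1}{6 + 2} = \frac{1}{8} \approx 0.125$)
$P{\left(l,h \right)} = \frac{\frac{1}{8} + l}{4 + 2 h}$ ($P{\left(l,h \right)} = \frac{l + \frac{1}{8}}{h + \left(4 + \frac{1}{3} \cdot 3 h\right)} = \frac{\frac{1}{8} + l}{h + \left(4 + h\right)} = \frac{\frac{1}{8} + l}{4 + 2 h}$)
$P^{2}{\left(-3,G \right)} = \left(\frac{1 + 8 \left(-3\right)}{16 \left(2 - 5\right)}\right)^{2} = \left(\frac{1 - 24}{16 \left(-3\right)}\right)^{2} = \left(\frac{1}{16} \left(- \frac{1}{3}\right) \left(-23\right)\right)^{2} = \left(\frac{23}{48}\right)^{2} = \frac{529}{2304}$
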